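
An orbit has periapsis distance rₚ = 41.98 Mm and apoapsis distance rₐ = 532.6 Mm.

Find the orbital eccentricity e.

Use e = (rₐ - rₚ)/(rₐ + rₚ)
rₚ = 41.98 Mm = 4.198 × 10^7 m
rₐ = 532.6 Mm = 5.326 × 10^8 m
rₐ − rₚ = 4.9062 × 10^8 m
rₐ + rₚ = 5.7458 × 10^8 m
e = (rₐ − rₚ)/(rₐ + rₚ) = 0.853876

Final answer: e = 0.8539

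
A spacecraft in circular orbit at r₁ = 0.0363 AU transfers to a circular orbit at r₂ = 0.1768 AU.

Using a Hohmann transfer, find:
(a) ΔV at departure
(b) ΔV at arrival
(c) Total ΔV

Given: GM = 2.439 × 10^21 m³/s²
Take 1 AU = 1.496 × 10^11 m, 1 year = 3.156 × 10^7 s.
r₁ = 0.0363 AU = 5.43048 × 10^9 m
r₂ = 0.1768 AU = 2.64493 × 10^10 m
GM = 2.439 × 10^21 m³/s²
Transfer ellipse: a_t = (r₁ + r₂)/2 = 1.59399 × 10^10 m
Circular speed at r₁: v₁ = √(GM/r₁) = 670173 m/s
Transfer speed at r₁ (periapsis): v₁ₜ = √(GM(2/r₁ − 1/a_t)) = 863279 m/s
(a) ΔV₁ = v₁ₜ − v₁ = 193106 m/s ≈ 40.74 AU/year
Circular speed at r₂: v₂ = √(GM/r₂) = 303668 m/s
Transfer speed at r₂ (apoapsis): v₂ₜ = √(GM(2/r₂ − 1/a_t)) = 177246 m/s
(b) ΔV₂ = v₂ − v₂ₜ = 126422 m/s ≈ 26.67 AU/year
(c) ΔV_total = ΔV₁ + ΔV₂ = 319529 m/s ≈ 67.41 AU/year

Final answer:
(a) ΔV₁ = 40.74 AU/year
(b) ΔV₂ = 26.67 AU/year
(c) ΔV_total = 67.41 AU/year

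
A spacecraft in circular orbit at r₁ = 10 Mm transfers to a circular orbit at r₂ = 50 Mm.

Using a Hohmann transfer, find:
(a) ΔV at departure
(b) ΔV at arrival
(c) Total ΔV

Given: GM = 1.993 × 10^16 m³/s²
r₁ = 10 Mm = 1 × 10^7 m
r₂ = 50 Mm = 5 × 10^7 m
GM = 1.993 × 10^16 m³/s²
Transfer ellipse: a_t = (r₁ + r₂)/2 = 3 × 10^7 m
Circular speed at r₁: v₁ = √(GM/r₁) = 44643 m/s
Transfer speed at r₁ (periapsis): v₁ₜ = √(GM(2/r₁ − 1/a_t)) = 57633.9 m/s
(a) ΔV₁ = v₁ₜ − v₁ = 12990.9 m/s ≈ 12.99 km/s
Circular speed at r₂: v₂ = √(GM/r₂) = 19965 m/s
Transfer speed at r₂ (apoapsis): v₂ₜ = √(GM(2/r₂ − 1/a_t)) = 11526.8 m/s
(b) ΔV₂ = v₂ − v₂ₜ = 8438.19 m/s ≈ 8.438 km/s
(c) ΔV_total = ΔV₁ + ΔV₂ = 21429.1 m/s ≈ 21.43 km/s

Final answer:
(a) ΔV₁ = 12.99 km/s
(b) ΔV₂ = 8.438 km/s
(c) ΔV_total = 21.43 km/s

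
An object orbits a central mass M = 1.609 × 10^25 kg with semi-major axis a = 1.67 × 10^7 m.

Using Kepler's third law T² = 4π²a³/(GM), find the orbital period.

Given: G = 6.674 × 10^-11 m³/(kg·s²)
M = 1.609 × 10^25 kg
GM = G × M = 6.674 × 10^-11 × 1.609 × 10^25 = 1.07385 × 10^15 m³/s²
a = 1.67 × 10^7 m
a³ = 4.65746 × 10^21 m³
T = 2π √(a³/GM) = 2π √((4.65746 × 10^21) / (1.07385 × 10^15)) = 2π × 2082.59 s
T = 13085.3 s ≈ 3.635 hours

Final answer: 3.635 hours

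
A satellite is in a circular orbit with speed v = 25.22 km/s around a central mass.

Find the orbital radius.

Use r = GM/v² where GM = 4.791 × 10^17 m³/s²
v = 25.22 km/s = 25220 m/s
GM = 4.791 × 10^17 m³/s²
v² = 6.36048 × 10^8 m²/s²
r = GM/v² = (4.791 × 10^17) / (6.36048 × 10^8) = 7.53245 × 10^8 m ≈ 753.2 Mm

Final answer: 753.2 Mm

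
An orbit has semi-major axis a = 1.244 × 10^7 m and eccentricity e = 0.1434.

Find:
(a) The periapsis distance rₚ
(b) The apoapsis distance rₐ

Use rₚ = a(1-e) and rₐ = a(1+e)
a = 1.244 × 10^7 m
e = 0.1434:  1 − e = 0.8566,  1 + e = 1.1434
(a) rₚ = a(1 − e) = 1.244 × 10^7 m × 0.8566 = 1.06561 × 10^7 m ≈ 1.066 × 10^7 m
(b) rₐ = a(1 + e) = 1.244 × 10^7 m × 1.1434 = 1.42239 × 10^7 m ≈ 1.422 × 10^7 m

Final answer:
(a) rₚ = 1.066 × 10^7 m
(b) rₐ = 1.422 × 10^7 m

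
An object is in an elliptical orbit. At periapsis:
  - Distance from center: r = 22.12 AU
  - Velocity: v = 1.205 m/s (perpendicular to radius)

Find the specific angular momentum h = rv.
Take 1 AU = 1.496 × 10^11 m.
r = 22.12 AU = 3.30915 × 10^12 m
v = 1.205 m/s
h = rv = 3.30915 × 10^12 × 1.205 = 3.98753 × 10^12 m²/s ≈ 3.988 × 10^12 m²/s

Final answer: h = 3.988 × 10^12 m²/s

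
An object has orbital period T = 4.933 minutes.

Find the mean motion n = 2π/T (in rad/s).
T = 4.933 minutes = 295.98 s
n = 2π / 295.98 s = 0.0212284 rad/s ≈ 0.02123 rad/s

Final answer: n = 0.02123 rad/s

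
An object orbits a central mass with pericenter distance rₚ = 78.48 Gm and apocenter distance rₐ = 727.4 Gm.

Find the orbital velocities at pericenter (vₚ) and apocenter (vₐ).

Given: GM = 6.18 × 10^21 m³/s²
rₚ = 78.48 Gm = 7.848 × 10^10 m
rₐ = 727.4 Gm = 7.274 × 10^11 m
GM = 6.18 × 10^21 m³/s²
a = (rₚ + rₐ)/2 = 4.0294 × 10^11 m
Vis-viva: v² = GM (2/r − 1/a)
vₚ² = 6.18 × 10^21 × (2.54842 × 10^-11 − 2.48176 × 10^-12) = 1.42155 × 10^11 m²/s²
vₚ = 377035 m/s ≈ 377 km/s
vₐ² = 6.18 × 10^21 × (2.74952 × 10^-12 − 2.48176 × 10^-12) = 1.65476 × 10^9 m²/s²
vₐ = 40678.7 m/s ≈ 40.68 km/s

Final answer: vₚ = 377 km/s, vₐ = 40.68 km/s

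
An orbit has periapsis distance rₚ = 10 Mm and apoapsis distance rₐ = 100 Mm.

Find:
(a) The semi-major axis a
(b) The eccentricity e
rₚ = 10 Mm = 1 × 10^7 m
rₐ = 100 Mm = 1 × 10^8 m
(a) a = (rₚ + rₐ)/2 = 5.5 × 10^7 m ≈ 55 Mm
(b) e = (rₐ − rₚ)/(rₐ + rₚ) = (9 × 10^7) / (1.1 × 10^8) = 0.818182

Final answer:
(a) a = 55 Mm
(b) e = 0.8182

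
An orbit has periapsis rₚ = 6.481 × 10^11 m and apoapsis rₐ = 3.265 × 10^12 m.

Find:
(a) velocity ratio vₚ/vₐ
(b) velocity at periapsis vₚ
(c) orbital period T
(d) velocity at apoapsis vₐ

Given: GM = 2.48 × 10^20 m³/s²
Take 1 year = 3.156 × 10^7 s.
rₚ = 6.481 × 10^11 m
rₐ = 3.265 × 10^12 m
GM = 2.48 × 10^20 m³/s²
a = (rₚ + rₐ)/2 = 1.95655 × 10^12 m
e = (rₐ − rₚ)/(rₐ + rₚ) = (2.6169 × 10^12) / (3.9131 × 10^12) = 0.668754
(a) vₚ/vₐ = rₐ/rₚ (angular momentum) = (3.265 × 10^12) / (6.481 × 10^11) = 5.0378 ≈ 5.038
(b) vₚ² = GM (2/rₚ − 1/a) = 2.48 × 10^20 × (3.08594 × 10^-12 − 5.11104 × 10^-13) = 6.3856 × 10^8 m²/s²;  vₚ = 25269.8 m/s ≈ 25.27 km/s
(c) a³ = 7.48985 × 10^36 m³;  T = 2π √(a³/GM) = 2π × 1.73784 × 10^8 s = 1.09192 × 10^9 s ≈ 34.6 years
(d) vₐ² = GM (2/rₐ − 1/a) = 2.48 × 10^20 × (6.12557 × 10^-13 − 5.11104 × 10^-13) = 2.51605 × 10^7 m²/s²;  vₐ = 5016.03 m/s ≈ 5.016 km/s

Final answer:
(a) velocity ratio vₚ/vₐ = 5.038
(b) velocity at periapsis vₚ = 25.27 km/s
(c) orbital period T = 34.6 years
(d) velocity at apoapsis vₐ = 5.016 km/s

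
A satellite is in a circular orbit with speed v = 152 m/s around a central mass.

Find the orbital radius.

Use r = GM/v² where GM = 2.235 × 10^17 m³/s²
v = 152 m/s
GM = 2.235 × 10^17 m³/s²
v² = 23104 m²/s²
r = GM/v² = (2.235 × 10^17) / 23104 = 9.67365 × 10^12 m ≈ 9.674 × 10^12 m

Final answer: 9.674 × 10^12 m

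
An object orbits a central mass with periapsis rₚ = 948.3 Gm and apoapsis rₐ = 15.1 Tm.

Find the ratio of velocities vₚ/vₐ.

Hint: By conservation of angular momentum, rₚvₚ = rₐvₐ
rₚ = 948.3 Gm = 9.483 × 10^11 m
rₐ = 15.1 Tm = 1.51 × 10^13 m
rₚvₚ = rₐvₐ  ⇒  vₚ/vₐ = rₐ/rₚ
vₚ/vₐ = (1.51 × 10^13) / (9.483 × 10^11) = 15.9232

Final answer: vₚ/vₐ = 15.92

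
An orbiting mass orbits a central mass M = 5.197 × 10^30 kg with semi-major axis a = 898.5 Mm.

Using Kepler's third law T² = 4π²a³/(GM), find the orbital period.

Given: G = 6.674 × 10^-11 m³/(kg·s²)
M = 5.197 × 10^30 kg
GM = G × M = 6.674 × 10^-11 × 5.197 × 10^30 = 3.46848 × 10^20 m³/s²
a = 898.5 Mm = 8.985 × 10^8 m
a³ = 7.25361 × 10^26 m³
T = 2π √(a³/GM) = 2π √((7.25361 × 10^26) / (3.46848 × 10^20)) = 2π × 1446.13 s
T = 9086.31 s ≈ 2.524 hours

Final answer: 2.524 hours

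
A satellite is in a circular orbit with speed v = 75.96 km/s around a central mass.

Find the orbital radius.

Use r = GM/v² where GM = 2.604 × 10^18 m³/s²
v = 75.96 km/s = 75960 m/s
GM = 2.604 × 10^18 m³/s²
v² = 5.76992 × 10^9 m²/s²
r = GM/v² = (2.604 × 10^18) / (5.76992 × 10^9) = 4.51306 × 10^8 m ≈ 451.3 Mm

Final answer: 451.3 Mm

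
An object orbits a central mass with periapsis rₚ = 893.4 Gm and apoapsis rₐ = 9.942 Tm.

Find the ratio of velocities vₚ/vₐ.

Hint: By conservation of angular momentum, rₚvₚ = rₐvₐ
rₚ = 893.4 Gm = 8.934 × 10^11 m
rₐ = 9.942 Tm = 9.942 × 10^12 m
rₚvₚ = rₐvₐ  ⇒  vₚ/vₐ = rₐ/rₚ
vₚ/vₐ = (9.942 × 10^12) / (8.934 × 10^11) = 11.1283

Final answer: vₚ/vₐ = 11.13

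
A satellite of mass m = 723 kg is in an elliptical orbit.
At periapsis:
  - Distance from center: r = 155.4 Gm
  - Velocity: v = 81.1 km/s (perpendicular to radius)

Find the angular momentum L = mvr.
r = 155.4 Gm = 1.554 × 10^11 m
v = 81.1 km/s = 81100 m/s
vr = 81100 × 1.554 × 10^11 = 1.26029 × 10^16 m²/s
L = m × vr = 723 × 1.26029 × 10^16 = 9.11193 × 10^18 kg·m²/s ≈ 9.112 × 10^18 kg·m²/s

Final answer: L = 9.112 × 10^18 kg·m²/s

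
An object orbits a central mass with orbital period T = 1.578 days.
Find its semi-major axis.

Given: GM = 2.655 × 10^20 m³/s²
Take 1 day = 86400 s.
T = 1.578 days = 136339 s
GM = 2.655 × 10^20 m³/s²
Kepler's third law: a³ = GM T² / (4π²)
T² = 1.85884 × 10^10 s²
a³ = (2.655 × 10^20) × (1.85884 × 10^10) / (4π²) = 1.2501 × 10^29 m³
a = (a³)^(1/3) = 5.00014 × 10^9 m ≈ 5 Gm

Final answer: 5 Gm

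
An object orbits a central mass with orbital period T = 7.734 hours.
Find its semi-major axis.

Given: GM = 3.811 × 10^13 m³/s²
T = 7.734 hours = 27842.4 s
GM = 3.811 × 10^13 m³/s²
Kepler's third law: a³ = GM T² / (4π²)
T² = 7.75199 × 10^8 s²
a³ = (3.811 × 10^13) × (7.75199 × 10^8) / (4π²) = 7.48329 × 10^20 m³
a = (a³)^(1/3) = 9.07885 × 10^6 m ≈ 9.079 Mm

Final answer: 9.079 Mm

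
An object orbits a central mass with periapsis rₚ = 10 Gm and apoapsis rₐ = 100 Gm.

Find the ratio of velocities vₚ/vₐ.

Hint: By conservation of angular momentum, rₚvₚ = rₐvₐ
rₚ = 10 Gm = 1 × 10^10 m
rₐ = 100 Gm = 1 × 10^11 m
rₚvₚ = rₐvₐ  ⇒  vₚ/vₐ = rₐ/rₚ
vₚ/vₐ = (1 × 10^11) / (1 × 10^10) = 10

Final answer: vₚ/vₐ = 10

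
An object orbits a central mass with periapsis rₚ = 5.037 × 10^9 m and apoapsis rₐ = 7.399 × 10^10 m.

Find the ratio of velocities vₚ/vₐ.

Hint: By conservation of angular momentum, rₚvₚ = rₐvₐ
rₚ = 5.037 × 10^9 m
rₐ = 7.399 × 10^10 m
rₚvₚ = rₐvₐ  ⇒  vₚ/vₐ = rₐ/rₚ
vₚ/vₐ = (7.399 × 10^10) / (5.037 × 10^9) = 14.6893

Final answer: vₚ/vₐ = 14.69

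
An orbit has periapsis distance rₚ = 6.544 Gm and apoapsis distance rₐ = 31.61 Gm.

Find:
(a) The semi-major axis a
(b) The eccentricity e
rₚ = 6.544 Gm = 6.544 × 10^9 m
rₐ = 31.61 Gm = 3.161 × 10^10 m
(a) a = (rₚ + rₐ)/2 = 1.9077 × 10^10 m ≈ 19.08 Gm
(b) e = (rₐ − rₚ)/(rₐ + rₚ) = (2.5066 × 10^10) / (3.8154 × 10^10) = 0.656969

Final answer:
(a) a = 19.08 Gm
(b) e = 0.657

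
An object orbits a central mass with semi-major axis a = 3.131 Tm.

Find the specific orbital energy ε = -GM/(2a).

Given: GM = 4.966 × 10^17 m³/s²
a = 3.131 Tm = 3.131 × 10^12 m
GM = 4.966 × 10^17 m³/s²
2a = 6.262 × 10^12 m
ε = −GM/(2a) = -79303.7 J/kg ≈ -79.3 kJ/kg

Final answer: -79.3 kJ/kg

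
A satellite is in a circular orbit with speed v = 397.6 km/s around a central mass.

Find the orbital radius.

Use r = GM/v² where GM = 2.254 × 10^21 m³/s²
v = 397.6 km/s = 397600 m/s
GM = 2.254 × 10^21 m³/s²
v² = 1.58086 × 10^11 m²/s²
r = GM/v² = (2.254 × 10^21) / (1.58086 × 10^11) = 1.42581 × 10^10 m ≈ 14.26 Gm

Final answer: 14.26 Gm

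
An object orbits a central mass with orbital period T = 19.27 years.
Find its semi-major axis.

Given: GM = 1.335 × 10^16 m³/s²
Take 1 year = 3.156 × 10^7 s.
T = 19.27 years = 6.08161 × 10^8 s
GM = 1.335 × 10^16 m³/s²
Kepler's third law: a³ = GM T² / (4π²)
T² = 3.6986 × 10^17 s²
a³ = (1.335 × 10^16) × (3.6986 × 10^17) / (4π²) = 1.25072 × 10^32 m³
a = (a³)^(1/3) = 5.00096 × 10^10 m ≈ 50.01 Gm

Final answer: 50.01 Gm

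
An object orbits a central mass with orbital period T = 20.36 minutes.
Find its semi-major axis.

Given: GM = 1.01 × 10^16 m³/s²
T = 20.36 minutes = 1221.6 s
GM = 1.01 × 10^16 m³/s²
Kepler's third law: a³ = GM T² / (4π²)
T² = 1.49231 × 10^6 s²
a³ = (1.01 × 10^16) × (1.49231 × 10^6) / (4π²) = 3.81786 × 10^20 m³
a = (a³)^(1/3) = 7.25448 × 10^6 m ≈ 7.254 Mm

Final answer: 7.254 Mm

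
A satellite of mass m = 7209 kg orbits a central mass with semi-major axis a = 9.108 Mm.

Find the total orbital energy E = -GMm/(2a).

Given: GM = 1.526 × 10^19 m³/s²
a = 9.108 Mm = 9.108 × 10^6 m
GM = 1.526 × 10^19 m³/s²
2a = 1.8216 × 10^7 m
GMm = 1.526 × 10^19 × 7209 = 1.10009 × 10^23 m³·kg/s²
E = −GMm/(2a) = -6.03916 × 10^15 J ≈ -6.039 PJ

Final answer: -6.039 PJ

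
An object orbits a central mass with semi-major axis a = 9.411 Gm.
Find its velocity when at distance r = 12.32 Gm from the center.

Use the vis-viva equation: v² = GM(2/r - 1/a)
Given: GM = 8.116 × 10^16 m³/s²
a = 9.411 Gm = 9.411 × 10^9 m
r = 12.32 Gm = 1.232 × 10^10 m
GM = 8.116 × 10^16 m³/s²
2/r − 1/a = 1.62338 × 10^-10 − 1.06259 × 10^-10 = 5.6079 × 10^-11 m⁻¹
v² = GM (2/r − 1/a) = 4.55137 × 10^6 m²/s²
v = 2133.39 m/s ≈ 2.133 km/s

Final answer: 2.133 km/s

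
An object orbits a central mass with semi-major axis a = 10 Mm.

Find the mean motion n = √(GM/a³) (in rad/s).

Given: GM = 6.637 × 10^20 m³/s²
a = 10 Mm = 1 × 10^7 m
GM = 6.637 × 10^20 m³/s²
a³ = 1 × 10^21 m³
GM/a³ = (6.637 × 10^20) / (1 × 10^21) = 0.6637 s⁻²
n = √(GM/a³) = 0.814678 rad/s ≈ 0.8147 rad/s

Final answer: n = 0.8147 rad/s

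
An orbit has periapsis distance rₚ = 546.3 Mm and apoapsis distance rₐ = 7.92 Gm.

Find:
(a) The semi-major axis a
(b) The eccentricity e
rₚ = 546.3 Mm = 5.463 × 10^8 m
rₐ = 7.92 Gm = 7.92 × 10^9 m
(a) a = (rₚ + rₐ)/2 = 4.23315 × 10^9 m ≈ 4.233 Gm
(b) e = (rₐ − rₚ)/(rₐ + rₚ) = (7.3737 × 10^9) / (8.4663 × 10^9) = 0.870947

Final answer:
(a) a = 4.233 Gm
(b) e = 0.8709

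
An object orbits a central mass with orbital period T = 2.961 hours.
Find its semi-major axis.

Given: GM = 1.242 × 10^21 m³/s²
T = 2.961 hours = 10659.6 s
GM = 1.242 × 10^21 m³/s²
Kepler's third law: a³ = GM T² / (4π²)
T² = 1.13627 × 10^8 s²
a³ = (1.242 × 10^21) × (1.13627 × 10^8) / (4π²) = 3.57473 × 10^27 m³
a = (a³)^(1/3) = 1.52902 × 10^9 m ≈ 1.529 Gm

Final answer: 1.529 Gm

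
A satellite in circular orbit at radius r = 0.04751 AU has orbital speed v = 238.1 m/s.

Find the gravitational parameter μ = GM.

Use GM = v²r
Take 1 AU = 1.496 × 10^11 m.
r = 0.04751 AU = 7.1075 × 10^9 m
v = 238.1 m/s
v² = 56691.6 m²/s²
GM = v²r = 56691.6 × 7.1075 × 10^9 = 4.02935 × 10^14 m³/s²
GM ≈ 4.029 × 10^14 m³/s²

Final answer: GM = 4.029 × 10^14 m³/s²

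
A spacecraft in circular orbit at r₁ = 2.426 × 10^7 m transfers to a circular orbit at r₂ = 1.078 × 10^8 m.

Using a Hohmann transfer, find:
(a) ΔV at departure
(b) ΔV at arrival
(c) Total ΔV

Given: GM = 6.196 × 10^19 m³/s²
r₁ = 2.426 × 10^7 m
r₂ = 1.078 × 10^8 m
GM = 6.196 × 10^19 m³/s²
Transfer ellipse: a_t = (r₁ + r₂)/2 = 6.603 × 10^7 m
Circular speed at r₁: v₁ = √(GM/r₁) = 1.59812 × 10^6 m/s
Transfer speed at r₁ (periapsis): v₁ₜ = √(GM(2/r₁ − 1/a_t)) = 2.04197 × 10^6 m/s
(a) ΔV₁ = v₁ₜ − v₁ = 443845 m/s ≈ 443.8 km/s
Circular speed at r₂: v₂ = √(GM/r₂) = 758135 m/s
Transfer speed at r₂ (apoapsis): v₂ₜ = √(GM(2/r₂ − 1/a_t)) = 459538 m/s
(b) ΔV₂ = v₂ − v₂ₜ = 298597 m/s ≈ 298.6 km/s
(c) ΔV_total = ΔV₁ + ΔV₂ = 742442 m/s ≈ 742.4 km/s

Final answer:
(a) ΔV₁ = 443.8 km/s
(b) ΔV₂ = 298.6 km/s
(c) ΔV_total = 742.4 km/s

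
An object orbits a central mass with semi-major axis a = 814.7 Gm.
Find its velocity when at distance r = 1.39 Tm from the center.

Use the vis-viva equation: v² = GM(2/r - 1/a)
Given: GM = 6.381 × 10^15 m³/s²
a = 814.7 Gm = 8.147 × 10^11 m
r = 1.39 Tm = 1.39 × 10^12 m
GM = 6.381 × 10^15 m³/s²
2/r − 1/a = 1.43885 × 10^-12 − 1.22745 × 10^-12 = 2.11403 × 10^-13 m⁻¹
v² = GM (2/r − 1/a) = 1348.96 m²/s²
v = 36.7282 m/s ≈ 36.73 m/s

Final answer: 36.73 m/s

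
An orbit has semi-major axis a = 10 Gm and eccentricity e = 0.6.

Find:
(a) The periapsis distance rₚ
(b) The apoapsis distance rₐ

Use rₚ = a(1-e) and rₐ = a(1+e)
a = 10 Gm = 1 × 10^10 m
e = 0.6:  1 − e = 0.4,  1 + e = 1.6
(a) rₚ = a(1 − e) = 1 × 10^10 m × 0.4 = 4 × 10^9 m ≈ 4 Gm
(b) rₐ = a(1 + e) = 1 × 10^10 m × 1.6 = 1.6 × 10^10 m ≈ 16 Gm

Final answer:
(a) rₚ = 4 Gm
(b) rₐ = 16 Gm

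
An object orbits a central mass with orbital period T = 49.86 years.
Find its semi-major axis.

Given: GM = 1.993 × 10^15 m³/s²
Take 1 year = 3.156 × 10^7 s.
T = 49.86 years = 1.57358 × 10^9 s
GM = 1.993 × 10^15 m³/s²
Kepler's third law: a³ = GM T² / (4π²)
T² = 2.47616 × 10^18 s²
a³ = (1.993 × 10^15) × (2.47616 × 10^18) / (4π²) = 1.25005 × 10^32 m³
a = (a³)^(1/3) = 5.00006 × 10^10 m ≈ 50 Gm

Final answer: 50 Gm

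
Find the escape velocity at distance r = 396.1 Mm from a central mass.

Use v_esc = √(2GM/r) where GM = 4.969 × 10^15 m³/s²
r = 396.1 Mm = 3.961 × 10^8 m
GM = 4.969 × 10^15 m³/s²
2GM/r = 2 × (4.969 × 10^15) / (3.961 × 10^8) = 2.50896 × 10^7 m²/s²
v_esc = √(2GM/r) = 5008.95 m/s ≈ 5.009 km/s

Final answer: 5.009 km/s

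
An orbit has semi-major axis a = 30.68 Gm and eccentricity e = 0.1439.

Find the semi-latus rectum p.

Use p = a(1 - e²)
a = 30.68 Gm = 3.068 × 10^10 m
e = 0.1439,  e² = 0.0207072,  1 − e² = 0.979293
p = a(1 − e²) = 3.068 × 10^10 m × 0.979293 = 3.00447 × 10^10 m ≈ 30.04 Gm

Final answer: p = 30.04 Gm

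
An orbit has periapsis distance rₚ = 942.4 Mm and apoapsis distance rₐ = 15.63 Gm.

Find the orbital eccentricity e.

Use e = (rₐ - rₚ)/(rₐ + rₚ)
rₚ = 942.4 Mm = 9.424 × 10^8 m
rₐ = 15.63 Gm = 1.563 × 10^10 m
rₐ − rₚ = 1.46876 × 10^10 m
rₐ + rₚ = 1.65724 × 10^10 m
e = (rₐ − rₚ)/(rₐ + rₚ) = 0.886269

Final answer: e = 0.8863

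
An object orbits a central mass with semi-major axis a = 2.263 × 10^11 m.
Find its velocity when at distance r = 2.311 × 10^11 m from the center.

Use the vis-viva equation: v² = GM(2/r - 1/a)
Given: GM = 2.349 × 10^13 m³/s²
a = 2.263 × 10^11 m
r = 2.311 × 10^11 m
GM = 2.349 × 10^13 m³/s²
2/r − 1/a = 8.65426 × 10^-12 − 4.41891 × 10^-12 = 4.23535 × 10^-12 m⁻¹
v² = GM (2/r − 1/a) = 99.4884 m²/s²
v = 9.97438 m/s ≈ 9.974 m/s

Final answer: 9.974 m/s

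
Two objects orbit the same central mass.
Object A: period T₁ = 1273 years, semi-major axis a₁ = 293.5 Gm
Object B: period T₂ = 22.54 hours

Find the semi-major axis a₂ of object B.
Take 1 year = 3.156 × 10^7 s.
T₁ = 1273 years = 4.01759 × 10^10 s
T₂ = 22.54 hours = 81144 s
a₁ = 293.5 Gm = 2.935 × 10^11 m
Kepler's third law: (T₂/T₁)² = (a₂/a₁)³  ⇒  a₂ = a₁ (T₂/T₁)^(2/3)
T₂/T₁ = 2.01972 × 10^-6
(T₂/T₁)^(2/3) = 0.000159782
a₂ = 2.935 × 10^11 m × 0.000159782 = 4.6896 × 10^7 m ≈ 46.9 Mm

Final answer: a₂ = 46.9 Mm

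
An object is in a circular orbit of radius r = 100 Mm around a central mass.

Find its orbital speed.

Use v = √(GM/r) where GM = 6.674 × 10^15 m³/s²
r = 100 Mm = 1 × 10^8 m
GM = 6.674 × 10^15 m³/s²
GM/r = (6.674 × 10^15) / (1 × 10^8) = 6.674 × 10^7 m²/s²
v = √(GM/r) = 8169.46 m/s ≈ 8.169 km/s

Final answer: 8.169 km/s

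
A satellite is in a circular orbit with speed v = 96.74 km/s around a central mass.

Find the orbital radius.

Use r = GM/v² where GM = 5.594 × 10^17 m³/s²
v = 96.74 km/s = 96740 m/s
GM = 5.594 × 10^17 m³/s²
v² = 9.35863 × 10^9 m²/s²
r = GM/v² = (5.594 × 10^17) / (9.35863 × 10^9) = 5.97737 × 10^7 m ≈ 59.77 Mm

Final answer: 59.77 Mm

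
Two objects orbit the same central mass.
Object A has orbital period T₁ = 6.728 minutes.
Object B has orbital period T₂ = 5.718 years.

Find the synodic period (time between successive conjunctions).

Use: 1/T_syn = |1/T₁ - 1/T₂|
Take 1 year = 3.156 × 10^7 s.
T₁ = 6.728 minutes = 403.68 s
T₂ = 5.718 years = 1.8046 × 10^8 s
1/T₁ = 0.00247721 s⁻¹
1/T₂ = 5.54139 × 10^-9 s⁻¹
|1/T₁ − 1/T₂| = 0.0024772 s⁻¹
T_syn = 1 / |1/T₁ − 1/T₂| = 403.681 s ≈ 6.728 minutes

Final answer: T_syn = 6.728 minutes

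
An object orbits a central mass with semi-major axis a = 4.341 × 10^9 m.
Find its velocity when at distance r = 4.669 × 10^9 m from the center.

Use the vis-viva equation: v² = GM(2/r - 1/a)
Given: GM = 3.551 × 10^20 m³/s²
a = 4.341 × 10^9 m
r = 4.669 × 10^9 m
GM = 3.551 × 10^20 m³/s²
2/r − 1/a = 4.28357 × 10^-10 − 2.30362 × 10^-10 = 1.97996 × 10^-10 m⁻¹
v² = GM (2/r − 1/a) = 7.03082 × 10^10 m²/s²
v = 265157 m/s ≈ 265.2 km/s

Final answer: 265.2 km/s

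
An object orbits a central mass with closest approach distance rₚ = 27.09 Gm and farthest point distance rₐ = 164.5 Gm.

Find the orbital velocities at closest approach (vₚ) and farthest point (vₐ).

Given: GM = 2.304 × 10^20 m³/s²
rₚ = 27.09 Gm = 2.709 × 10^10 m
rₐ = 164.5 Gm = 1.645 × 10^11 m
GM = 2.304 × 10^20 m³/s²
a = (rₚ + rₐ)/2 = 9.5795 × 10^10 m
Vis-viva: v² = GM (2/r − 1/a)
vₚ² = 2.304 × 10^20 × (7.3828 × 10^-11 − 1.0439 × 10^-11) = 1.46048 × 10^10 m²/s²
vₚ = 120850 m/s ≈ 120.9 km/s
vₐ² = 2.304 × 10^20 × (1.21581 × 10^-11 − 1.0439 × 10^-11) = 3.9608 × 10^8 m²/s²
vₐ = 19901.8 m/s ≈ 19.9 km/s

Final answer: vₚ = 120.9 km/s, vₐ = 19.9 km/s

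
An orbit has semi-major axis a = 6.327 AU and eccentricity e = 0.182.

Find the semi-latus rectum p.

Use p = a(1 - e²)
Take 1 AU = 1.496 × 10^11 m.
a = 6.327 AU = 9.46519 × 10^11 m
e = 0.182,  e² = 0.033124,  1 − e² = 0.966876
p = a(1 − e²) = 9.46519 × 10^11 m × 0.966876 = 9.15167 × 10^11 m ≈ 6.117 AU

Final answer: p = 6.117 AU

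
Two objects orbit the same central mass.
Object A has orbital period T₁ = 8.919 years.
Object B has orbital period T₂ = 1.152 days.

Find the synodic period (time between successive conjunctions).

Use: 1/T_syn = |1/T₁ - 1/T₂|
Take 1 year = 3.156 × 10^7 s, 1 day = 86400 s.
T₁ = 8.919 years = 2.81484 × 10^8 s
T₂ = 1.152 days = 99532.8 s
1/T₁ = 3.5526 × 10^-9 s⁻¹
1/T₂ = 1.00469 × 10^-5 s⁻¹
|1/T₁ − 1/T₂| = 1.00434 × 10^-5 s⁻¹
T_syn = 1 / |1/T₁ − 1/T₂| = 99568 s ≈ 1.152 days

Final answer: T_syn = 1.152 days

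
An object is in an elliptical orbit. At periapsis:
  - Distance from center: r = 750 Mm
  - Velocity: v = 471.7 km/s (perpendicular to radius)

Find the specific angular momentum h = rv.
r = 750 Mm = 7.5 × 10^8 m
v = 471.7 km/s = 471700 m/s
h = rv = 7.5 × 10^8 × 471700 = 3.53775 × 10^14 m²/s ≈ 3.538 × 10^14 m²/s

Final answer: h = 3.538 × 10^14 m²/s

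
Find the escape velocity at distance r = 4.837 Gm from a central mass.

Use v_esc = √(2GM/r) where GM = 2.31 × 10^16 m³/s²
r = 4.837 Gm = 4.837 × 10^9 m
GM = 2.31 × 10^16 m³/s²
2GM/r = 2 × (2.31 × 10^16) / (4.837 × 10^9) = 9.55137 × 10^6 m²/s²
v_esc = √(2GM/r) = 3090.53 m/s ≈ 3.091 km/s

Final answer: 3.091 km/s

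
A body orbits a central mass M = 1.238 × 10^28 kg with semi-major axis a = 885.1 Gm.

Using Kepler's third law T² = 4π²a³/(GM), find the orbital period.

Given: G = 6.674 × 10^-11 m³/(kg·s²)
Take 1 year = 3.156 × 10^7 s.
M = 1.238 × 10^28 kg
GM = G × M = 6.674 × 10^-11 × 1.238 × 10^28 = 8.26241 × 10^17 m³/s²
a = 885.1 Gm = 8.851 × 10^11 m
a³ = 6.93389 × 10^35 m³
T = 2π √(a³/GM) = 2π √((6.93389 × 10^35) / (8.26241 × 10^17)) = 2π × 9.16084 × 10^8 s
T = 5.75592 × 10^9 s ≈ 182.4 years

Final answer: 182.4 years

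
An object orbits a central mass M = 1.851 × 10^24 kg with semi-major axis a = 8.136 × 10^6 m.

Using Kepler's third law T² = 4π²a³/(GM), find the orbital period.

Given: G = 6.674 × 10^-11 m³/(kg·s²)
M = 1.851 × 10^24 kg
GM = G × M = 6.674 × 10^-11 × 1.851 × 10^24 = 1.23536 × 10^14 m³/s²
a = 8.136 × 10^6 m
a³ = 5.38558 × 10^20 m³
T = 2π √(a³/GM) = 2π √((5.38558 × 10^20) / (1.23536 × 10^14)) = 2π × 2087.95 s
T = 13119 s ≈ 3.644 hours

Final answer: 3.644 hours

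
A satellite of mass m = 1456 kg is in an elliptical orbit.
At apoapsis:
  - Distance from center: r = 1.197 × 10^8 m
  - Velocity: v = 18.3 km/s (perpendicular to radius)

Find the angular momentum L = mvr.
r = 1.197 × 10^8 m
v = 18.3 km/s = 18300 m/s
vr = 18300 × 1.197 × 10^8 = 2.19051 × 10^12 m²/s
L = m × vr = 1456 × 2.19051 × 10^12 = 3.18938 × 10^15 kg·m²/s ≈ 3.189 × 10^15 kg·m²/s

Final answer: L = 3.189 × 10^15 kg·m²/s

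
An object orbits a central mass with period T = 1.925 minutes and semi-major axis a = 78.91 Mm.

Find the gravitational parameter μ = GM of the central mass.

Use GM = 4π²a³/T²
T = 1.925 minutes = 115.5 s
a = 78.91 Mm = 7.891 × 10^7 m
a³ = 4.91356 × 10^23 m³
T² = 13340.2 s²
GM = 4π² × (4.91356 × 10^23) / 13340.2 = 1.45409 × 10^21 m³/s²
GM ≈ 1.454 × 10^21 m³/s²

Final answer: GM = 1.454 × 10^21 m³/s²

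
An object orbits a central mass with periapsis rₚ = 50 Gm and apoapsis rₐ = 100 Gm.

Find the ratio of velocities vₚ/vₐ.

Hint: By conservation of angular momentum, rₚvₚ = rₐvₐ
rₚ = 50 Gm = 5 × 10^10 m
rₐ = 100 Gm = 1 × 10^11 m
rₚvₚ = rₐvₐ  ⇒  vₚ/vₐ = rₐ/rₚ
vₚ/vₐ = (1 × 10^11) / (5 × 10^10) = 2

Final answer: vₚ/vₐ = 2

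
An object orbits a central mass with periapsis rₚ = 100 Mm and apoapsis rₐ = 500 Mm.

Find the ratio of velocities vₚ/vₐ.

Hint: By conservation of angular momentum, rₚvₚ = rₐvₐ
rₚ = 100 Mm = 1 × 10^8 m
rₐ = 500 Mm = 5 × 10^8 m
rₚvₚ = rₐvₐ  ⇒  vₚ/vₐ = rₐ/rₚ
vₚ/vₐ = (5 × 10^8) / (1 × 10^8) = 5

Final answer: vₚ/vₐ = 5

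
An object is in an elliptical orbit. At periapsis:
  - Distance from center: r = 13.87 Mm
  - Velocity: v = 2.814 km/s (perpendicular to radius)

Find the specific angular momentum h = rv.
r = 13.87 Mm = 1.387 × 10^7 m
v = 2.814 km/s = 2814 m/s
h = rv = 1.387 × 10^7 × 2814 = 3.90302 × 10^10 m²/s ≈ 3.903 × 10^10 m²/s

Final answer: h = 3.903 × 10^10 m²/s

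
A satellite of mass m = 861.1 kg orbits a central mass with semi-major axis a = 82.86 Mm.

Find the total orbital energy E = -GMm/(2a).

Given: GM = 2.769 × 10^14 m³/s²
a = 82.86 Mm = 8.286 × 10^7 m
GM = 2.769 × 10^14 m³/s²
2a = 1.6572 × 10^8 m
GMm = 2.769 × 10^14 × 861.1 = 2.38439 × 10^17 m³·kg/s²
E = −GMm/(2a) = -1.4388 × 10^9 J ≈ -1.439 GJ

Final answer: -1.439 GJ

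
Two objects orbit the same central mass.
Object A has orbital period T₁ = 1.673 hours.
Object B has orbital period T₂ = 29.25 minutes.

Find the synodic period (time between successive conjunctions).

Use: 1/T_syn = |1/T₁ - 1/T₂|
T₁ = 1.673 hours = 6022.8 s
T₂ = 29.25 minutes = 1755 s
1/T₁ = 0.000166036 s⁻¹
1/T₂ = 0.000569801 s⁻¹
|1/T₁ − 1/T₂| = 0.000403765 s⁻¹
T_syn = 1 / |1/T₁ − 1/T₂| = 2476.69 s ≈ 41.28 minutes

Final answer: T_syn = 41.28 minutes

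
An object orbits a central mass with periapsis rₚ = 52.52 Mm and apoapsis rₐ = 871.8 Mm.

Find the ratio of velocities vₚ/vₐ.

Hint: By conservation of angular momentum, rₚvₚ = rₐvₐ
rₚ = 52.52 Mm = 5.252 × 10^7 m
rₐ = 871.8 Mm = 8.718 × 10^8 m
rₚvₚ = rₐvₐ  ⇒  vₚ/vₐ = rₐ/rₚ
vₚ/vₐ = (8.718 × 10^8) / (5.252 × 10^7) = 16.5994

Final answer: vₚ/vₐ = 16.6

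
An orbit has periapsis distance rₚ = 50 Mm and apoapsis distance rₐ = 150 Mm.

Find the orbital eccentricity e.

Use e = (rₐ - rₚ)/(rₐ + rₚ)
rₚ = 50 Mm = 5 × 10^7 m
rₐ = 150 Mm = 1.5 × 10^8 m
rₐ − rₚ = 1 × 10^8 m
rₐ + rₚ = 2 × 10^8 m
e = (rₐ − rₚ)/(rₐ + rₚ) = 0.5

Final answer: e = 0.5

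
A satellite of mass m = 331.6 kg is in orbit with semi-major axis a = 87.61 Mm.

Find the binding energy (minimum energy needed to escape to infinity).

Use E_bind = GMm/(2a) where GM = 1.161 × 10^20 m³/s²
a = 87.61 Mm = 8.761 × 10^7 m
GM = 1.161 × 10^20 m³/s²
m = 331.6 kg
GMm = 1.161 × 10^20 × 331.6 = 3.84988 × 10^22 m³·kg/s²
2a = 1.7522 × 10^8 m
E_bind = GMm/(2a) = 2.19717 × 10^14 J ≈ 219.7 TJ

Final answer: 219.7 TJ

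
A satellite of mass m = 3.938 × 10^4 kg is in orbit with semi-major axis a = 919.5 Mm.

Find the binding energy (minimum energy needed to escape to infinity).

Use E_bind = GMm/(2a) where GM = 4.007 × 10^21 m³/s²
a = 919.5 Mm = 9.195 × 10^8 m
GM = 4.007 × 10^21 m³/s²
m = 3.938 × 10^4 kg
GMm = 4.007 × 10^21 × 39380 = 1.57796 × 10^26 m³·kg/s²
2a = 1.839 × 10^9 m
E_bind = GMm/(2a) = 8.58051 × 10^16 J ≈ 85.81 PJ

Final answer: 85.81 PJ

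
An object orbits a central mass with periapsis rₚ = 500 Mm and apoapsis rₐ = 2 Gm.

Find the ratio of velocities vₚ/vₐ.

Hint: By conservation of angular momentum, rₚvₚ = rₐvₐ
rₚ = 500 Mm = 5 × 10^8 m
rₐ = 2 Gm = 2 × 10^9 m
rₚvₚ = rₐvₐ  ⇒  vₚ/vₐ = rₐ/rₚ
vₚ/vₐ = (2 × 10^9) / (5 × 10^8) = 4

Final answer: vₚ/vₐ = 4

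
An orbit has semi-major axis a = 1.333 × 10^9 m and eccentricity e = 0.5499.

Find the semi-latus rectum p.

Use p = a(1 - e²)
a = 1.333 × 10^9 m
e = 0.5499,  e² = 0.30239,  1 − e² = 0.69761
p = a(1 − e²) = 1.333 × 10^9 m × 0.69761 = 9.29914 × 10^8 m ≈ 9.299 × 10^8 m

Final answer: p = 9.299 × 10^8 m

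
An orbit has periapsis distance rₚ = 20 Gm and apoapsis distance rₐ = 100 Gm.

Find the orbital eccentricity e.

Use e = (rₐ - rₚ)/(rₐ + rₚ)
rₚ = 20 Gm = 2 × 10^10 m
rₐ = 100 Gm = 1 × 10^11 m
rₐ − rₚ = 8 × 10^10 m
rₐ + rₚ = 1.2 × 10^11 m
e = (rₐ − rₚ)/(rₐ + rₚ) = 0.666667

Final answer: e = 0.6667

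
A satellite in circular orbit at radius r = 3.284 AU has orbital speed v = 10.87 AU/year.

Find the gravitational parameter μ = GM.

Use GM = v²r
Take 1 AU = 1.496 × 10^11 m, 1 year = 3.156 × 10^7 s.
r = 3.284 AU = 4.91286 × 10^11 m
v = 10.87 AU/year = 51525.7 m/s
v² = 2.6549 × 10^9 m²/s²
GM = v²r = 2.6549 × 10^9 × 4.91286 × 10^11 = 1.30432 × 10^21 m³/s²
GM ≈ 1.304 × 10^21 m³/s²

Final answer: GM = 1.304 × 10^21 m³/s²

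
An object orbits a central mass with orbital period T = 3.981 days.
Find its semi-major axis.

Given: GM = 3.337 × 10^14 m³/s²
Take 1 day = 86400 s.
T = 3.981 days = 343958 s
GM = 3.337 × 10^14 m³/s²
Kepler's third law: a³ = GM T² / (4π²)
T² = 1.18307 × 10^11 s²
a³ = (3.337 × 10^14) × (1.18307 × 10^11) / (4π²) = 1.00002 × 10^24 m³
a = (a³)^(1/3) = 1.00001 × 10^8 m ≈ 100 Mm

Final answer: 100 Mm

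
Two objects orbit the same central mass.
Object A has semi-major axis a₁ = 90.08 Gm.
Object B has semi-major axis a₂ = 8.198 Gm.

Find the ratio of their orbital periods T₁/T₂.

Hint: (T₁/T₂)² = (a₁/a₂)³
a₁ = 90.08 Gm = 9.008 × 10^10 m
a₂ = 8.198 Gm = 8.198 × 10^9 m
a₁/a₂ = 10.988
T₁/T₂ = (a₁/a₂)^(3/2) = (10.988)^1.5 = 36.4234

Final answer: T₁/T₂ = 36.42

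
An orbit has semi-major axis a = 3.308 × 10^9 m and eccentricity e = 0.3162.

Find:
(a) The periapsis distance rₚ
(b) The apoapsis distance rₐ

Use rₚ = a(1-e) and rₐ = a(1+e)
a = 3.308 × 10^9 m
e = 0.3162:  1 − e = 0.6838,  1 + e = 1.3162
(a) rₚ = a(1 − e) = 3.308 × 10^9 m × 0.6838 = 2.26201 × 10^9 m ≈ 2.262 × 10^9 m
(b) rₐ = a(1 + e) = 3.308 × 10^9 m × 1.3162 = 4.35399 × 10^9 m ≈ 4.354 × 10^9 m

Final answer:
(a) rₚ = 2.262 × 10^9 m
(b) rₐ = 4.354 × 10^9 m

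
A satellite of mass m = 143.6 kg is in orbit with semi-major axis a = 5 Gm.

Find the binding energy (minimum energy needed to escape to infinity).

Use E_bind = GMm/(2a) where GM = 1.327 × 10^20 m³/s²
a = 5 Gm = 5 × 10^9 m
GM = 1.327 × 10^20 m³/s²
m = 143.6 kg
GMm = 1.327 × 10^20 × 143.6 = 1.90557 × 10^22 m³·kg/s²
2a = 1 × 10^10 m
E_bind = GMm/(2a) = 1.90557 × 10^12 J ≈ 1.906 TJ

Final answer: 1.906 TJ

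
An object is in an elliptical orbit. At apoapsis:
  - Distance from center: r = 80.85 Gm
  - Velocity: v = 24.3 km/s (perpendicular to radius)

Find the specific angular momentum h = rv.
r = 80.85 Gm = 8.085 × 10^10 m
v = 24.3 km/s = 24300 m/s
h = rv = 8.085 × 10^10 × 24300 = 1.96466 × 10^15 m²/s ≈ 1.965 × 10^15 m²/s

Final answer: h = 1.965 × 10^15 m²/s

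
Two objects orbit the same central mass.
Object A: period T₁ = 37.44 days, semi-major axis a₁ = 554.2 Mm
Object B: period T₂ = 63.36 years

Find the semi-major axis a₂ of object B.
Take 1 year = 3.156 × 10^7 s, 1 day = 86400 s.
T₁ = 37.44 days = 3.23482 × 10^6 s
T₂ = 63.36 years = 1.99964 × 10^9 s
a₁ = 554.2 Mm = 5.542 × 10^8 m
Kepler's third law: (T₂/T₁)² = (a₂/a₁)³  ⇒  a₂ = a₁ (T₂/T₁)^(2/3)
T₂/T₁ = 618.162
(T₂/T₁)^(2/3) = 72.5663
a₂ = 5.542 × 10^8 m × 72.5663 = 4.02163 × 10^10 m ≈ 40.22 Gm

Final answer: a₂ = 40.22 Gm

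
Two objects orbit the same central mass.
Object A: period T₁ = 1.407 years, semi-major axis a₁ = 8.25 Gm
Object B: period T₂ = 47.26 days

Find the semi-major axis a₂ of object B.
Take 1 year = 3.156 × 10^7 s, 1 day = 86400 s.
T₁ = 1.407 years = 4.44049 × 10^7 s
T₂ = 47.26 days = 4.08326 × 10^6 s
a₁ = 8.25 Gm = 8.25 × 10^9 m
Kepler's third law: (T₂/T₁)² = (a₂/a₁)³  ⇒  a₂ = a₁ (T₂/T₁)^(2/3)
T₂/T₁ = 0.0919552
(T₂/T₁)^(2/3) = 0.203728
a₂ = 8.25 × 10^9 m × 0.203728 = 1.68076 × 10^9 m ≈ 1.681 Gm

Final answer: a₂ = 1.681 Gm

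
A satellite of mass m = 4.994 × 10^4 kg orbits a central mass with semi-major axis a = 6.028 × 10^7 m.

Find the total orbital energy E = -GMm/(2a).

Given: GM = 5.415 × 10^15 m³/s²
a = 6.028 × 10^7 m
GM = 5.415 × 10^15 m³/s²
2a = 1.2056 × 10^8 m
GMm = 5.415 × 10^15 × 49940 = 2.70425 × 10^20 m³·kg/s²
E = −GMm/(2a) = -2.24307 × 10^12 J ≈ -2.243 TJ

Final answer: -2.243 TJ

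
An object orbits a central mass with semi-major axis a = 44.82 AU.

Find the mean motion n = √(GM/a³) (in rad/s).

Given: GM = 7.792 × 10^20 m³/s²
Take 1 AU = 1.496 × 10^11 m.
a = 44.82 AU = 6.70507 × 10^12 m
GM = 7.792 × 10^20 m³/s²
a³ = 3.01447 × 10^38 m³
GM/a³ = (7.792 × 10^20) / (3.01447 × 10^38) = 2.58487 × 10^-18 s⁻²
n = √(GM/a³) = 1.60775 × 10^-9 rad/s ≈ 1.608 × 10^-9 rad/s

Final answer: n = 1.608 × 10^-9 rad/s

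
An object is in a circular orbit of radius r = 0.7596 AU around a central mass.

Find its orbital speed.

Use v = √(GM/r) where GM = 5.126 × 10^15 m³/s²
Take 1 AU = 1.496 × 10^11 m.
r = 0.7596 AU = 1.13636 × 10^11 m
GM = 5.126 × 10^15 m³/s²
GM/r = (5.126 × 10^15) / (1.13636 × 10^11) = 45108.9 m²/s²
v = √(GM/r) = 212.389 m/s ≈ 212.4 m/s

Final answer: 212.4 m/s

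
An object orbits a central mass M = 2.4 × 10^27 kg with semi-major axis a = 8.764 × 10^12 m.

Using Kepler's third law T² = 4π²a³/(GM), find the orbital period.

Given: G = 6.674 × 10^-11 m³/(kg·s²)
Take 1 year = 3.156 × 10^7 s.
M = 2.4 × 10^27 kg
GM = G × M = 6.674 × 10^-11 × 2.4 × 10^27 = 1.60176 × 10^17 m³/s²
a = 8.764 × 10^12 m
a³ = 6.73143 × 10^38 m³
T = 2π √(a³/GM) = 2π √((6.73143 × 10^38) / (1.60176 × 10^17)) = 2π × 6.48268 × 10^10 s
T = 4.07319 × 10^11 s ≈ 1.291 × 10^4 years

Final answer: 1.291 × 10^4 years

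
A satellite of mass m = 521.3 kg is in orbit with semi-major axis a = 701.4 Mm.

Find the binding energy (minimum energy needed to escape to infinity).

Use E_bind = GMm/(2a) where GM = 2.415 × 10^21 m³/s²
a = 701.4 Mm = 7.014 × 10^8 m
GM = 2.415 × 10^21 m³/s²
m = 521.3 kg
GMm = 2.415 × 10^21 × 521.3 = 1.25894 × 10^24 m³·kg/s²
2a = 1.4028 × 10^9 m
E_bind = GMm/(2a) = 8.97448 × 10^14 J ≈ 897.4 TJ

Final answer: 897.4 TJ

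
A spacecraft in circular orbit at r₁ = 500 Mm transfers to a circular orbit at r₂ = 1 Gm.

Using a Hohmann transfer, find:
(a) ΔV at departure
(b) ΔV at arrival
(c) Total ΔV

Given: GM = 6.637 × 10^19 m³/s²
r₁ = 500 Mm = 5 × 10^8 m
r₂ = 1 Gm = 1 × 10^9 m
GM = 6.637 × 10^19 m³/s²
Transfer ellipse: a_t = (r₁ + r₂)/2 = 7.5 × 10^8 m
Circular speed at r₁: v₁ = √(GM/r₁) = 364335 m/s
Transfer speed at r₁ (periapsis): v₁ₜ = √(GM(2/r₁ − 1/a_t)) = 420698 m/s
(a) ΔV₁ = v₁ₜ − v₁ = 56362.8 m/s ≈ 56.36 km/s
Circular speed at r₂: v₂ = √(GM/r₂) = 257624 m/s
Transfer speed at r₂ (apoapsis): v₂ₜ = √(GM(2/r₂ − 1/a_t)) = 210349 m/s
(b) ΔV₂ = v₂ − v₂ₜ = 47274.8 m/s ≈ 47.27 km/s
(c) ΔV_total = ΔV₁ + ΔV₂ = 103638 m/s ≈ 103.6 km/s

Final answer:
(a) ΔV₁ = 56.36 km/s
(b) ΔV₂ = 47.27 km/s
(c) ΔV_total = 103.6 km/s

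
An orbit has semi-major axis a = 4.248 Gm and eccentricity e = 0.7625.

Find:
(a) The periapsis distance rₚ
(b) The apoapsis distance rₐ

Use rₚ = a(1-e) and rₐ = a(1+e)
a = 4.248 Gm = 4.248 × 10^9 m
e = 0.7625:  1 − e = 0.2375,  1 + e = 1.7625
(a) rₚ = a(1 − e) = 4.248 × 10^9 m × 0.2375 = 1.0089 × 10^9 m ≈ 1.009 Gm
(b) rₐ = a(1 + e) = 4.248 × 10^9 m × 1.7625 = 7.4871 × 10^9 m ≈ 7.487 Gm

Final answer:
(a) rₚ = 1.009 Gm
(b) rₐ = 7.487 Gm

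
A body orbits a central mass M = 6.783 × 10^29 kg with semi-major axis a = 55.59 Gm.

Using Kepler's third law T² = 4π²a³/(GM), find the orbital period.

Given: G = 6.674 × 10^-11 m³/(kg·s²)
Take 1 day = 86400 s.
M = 6.783 × 10^29 kg
GM = G × M = 6.674 × 10^-11 × 6.783 × 10^29 = 4.52697 × 10^19 m³/s²
a = 55.59 Gm = 5.559 × 10^10 m
a³ = 1.71787 × 10^32 m³
T = 2π √(a³/GM) = 2π √((1.71787 × 10^32) / (4.52697 × 10^19)) = 2π × 1.94801 × 10^6 s
T = 1.22397 × 10^7 s ≈ 141.7 days

Final answer: 141.7 days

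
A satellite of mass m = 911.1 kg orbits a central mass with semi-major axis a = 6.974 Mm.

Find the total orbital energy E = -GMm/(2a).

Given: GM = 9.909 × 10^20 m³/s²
a = 6.974 Mm = 6.974 × 10^6 m
GM = 9.909 × 10^20 m³/s²
2a = 1.3948 × 10^7 m
GMm = 9.909 × 10^20 × 911.1 = 9.02809 × 10^23 m³·kg/s²
E = −GMm/(2a) = -6.47268 × 10^16 J ≈ -64.73 PJ

Final answer: -64.73 PJ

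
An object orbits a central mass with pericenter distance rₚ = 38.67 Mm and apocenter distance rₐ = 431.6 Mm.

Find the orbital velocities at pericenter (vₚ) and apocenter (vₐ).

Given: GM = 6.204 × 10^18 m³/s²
rₚ = 38.67 Mm = 3.867 × 10^7 m
rₐ = 431.6 Mm = 4.316 × 10^8 m
GM = 6.204 × 10^18 m³/s²
a = (rₚ + rₐ)/2 = 2.35135 × 10^8 m
Vis-viva: v² = GM (2/r − 1/a)
vₚ² = 6.204 × 10^18 × (5.17197 × 10^-8 − 4.25288 × 10^-9) = 2.94484 × 10^11 m²/s²
vₚ = 542664 m/s ≈ 542.7 km/s
vₐ² = 6.204 × 10^18 × (4.63392 × 10^-9 − 4.25288 × 10^-9) = 2.364 × 10^9 m²/s²
vₐ = 48621 m/s ≈ 48.62 km/s

Final answer: vₚ = 542.7 km/s, vₐ = 48.62 km/s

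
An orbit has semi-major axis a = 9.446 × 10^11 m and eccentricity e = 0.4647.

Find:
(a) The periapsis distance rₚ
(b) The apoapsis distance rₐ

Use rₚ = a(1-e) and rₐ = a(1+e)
a = 9.446 × 10^11 m
e = 0.4647:  1 − e = 0.5353,  1 + e = 1.4647
(a) rₚ = a(1 − e) = 9.446 × 10^11 m × 0.5353 = 5.05644 × 10^11 m ≈ 5.056 × 10^11 m
(b) rₐ = a(1 + e) = 9.446 × 10^11 m × 1.4647 = 1.38356 × 10^12 m ≈ 1.384 × 10^12 m

Final answer:
(a) rₚ = 5.056 × 10^11 m
(b) rₐ = 1.384 × 10^12 m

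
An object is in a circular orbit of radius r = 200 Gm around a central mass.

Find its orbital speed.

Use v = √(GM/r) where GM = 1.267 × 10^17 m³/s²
r = 200 Gm = 2 × 10^11 m
GM = 1.267 × 10^17 m³/s²
GM/r = (1.267 × 10^17) / (2 × 10^11) = 633500 m²/s²
v = √(GM/r) = 795.927 m/s ≈ 795.9 m/s

Final answer: 795.9 m/s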